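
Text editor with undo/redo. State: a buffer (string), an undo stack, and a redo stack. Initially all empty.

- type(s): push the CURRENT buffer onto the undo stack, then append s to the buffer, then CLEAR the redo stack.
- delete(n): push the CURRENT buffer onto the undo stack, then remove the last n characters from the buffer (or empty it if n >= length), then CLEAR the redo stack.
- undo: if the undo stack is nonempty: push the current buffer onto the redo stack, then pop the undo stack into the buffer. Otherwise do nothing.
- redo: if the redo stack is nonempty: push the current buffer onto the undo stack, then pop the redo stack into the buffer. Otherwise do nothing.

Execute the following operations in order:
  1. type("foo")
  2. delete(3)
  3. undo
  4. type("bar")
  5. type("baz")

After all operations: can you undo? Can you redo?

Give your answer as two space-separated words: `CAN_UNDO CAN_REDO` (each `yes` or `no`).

After op 1 (type): buf='foo' undo_depth=1 redo_depth=0
After op 2 (delete): buf='(empty)' undo_depth=2 redo_depth=0
After op 3 (undo): buf='foo' undo_depth=1 redo_depth=1
After op 4 (type): buf='foobar' undo_depth=2 redo_depth=0
After op 5 (type): buf='foobarbaz' undo_depth=3 redo_depth=0

Answer: yes no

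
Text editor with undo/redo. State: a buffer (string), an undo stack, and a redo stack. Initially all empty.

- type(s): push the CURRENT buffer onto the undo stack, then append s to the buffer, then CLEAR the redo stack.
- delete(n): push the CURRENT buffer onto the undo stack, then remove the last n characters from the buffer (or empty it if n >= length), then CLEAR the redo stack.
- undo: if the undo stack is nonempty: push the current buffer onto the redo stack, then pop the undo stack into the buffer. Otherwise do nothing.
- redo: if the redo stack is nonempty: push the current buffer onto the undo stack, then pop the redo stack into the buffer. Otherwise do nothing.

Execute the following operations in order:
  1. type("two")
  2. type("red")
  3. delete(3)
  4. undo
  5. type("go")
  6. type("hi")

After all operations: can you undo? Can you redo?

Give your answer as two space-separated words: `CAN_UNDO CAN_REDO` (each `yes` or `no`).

After op 1 (type): buf='two' undo_depth=1 redo_depth=0
After op 2 (type): buf='twored' undo_depth=2 redo_depth=0
After op 3 (delete): buf='two' undo_depth=3 redo_depth=0
After op 4 (undo): buf='twored' undo_depth=2 redo_depth=1
After op 5 (type): buf='tworedgo' undo_depth=3 redo_depth=0
After op 6 (type): buf='tworedgohi' undo_depth=4 redo_depth=0

Answer: yes no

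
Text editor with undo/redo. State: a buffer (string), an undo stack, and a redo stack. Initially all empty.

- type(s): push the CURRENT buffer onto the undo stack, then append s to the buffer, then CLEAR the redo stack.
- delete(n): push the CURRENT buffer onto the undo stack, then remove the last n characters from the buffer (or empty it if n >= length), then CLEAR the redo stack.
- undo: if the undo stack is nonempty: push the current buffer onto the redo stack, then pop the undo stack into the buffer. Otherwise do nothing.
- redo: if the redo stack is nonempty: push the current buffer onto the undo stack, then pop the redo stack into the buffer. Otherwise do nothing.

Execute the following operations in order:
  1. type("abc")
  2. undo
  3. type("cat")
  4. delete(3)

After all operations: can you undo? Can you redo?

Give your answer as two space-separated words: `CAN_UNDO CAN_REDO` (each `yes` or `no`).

Answer: yes no

Derivation:
After op 1 (type): buf='abc' undo_depth=1 redo_depth=0
After op 2 (undo): buf='(empty)' undo_depth=0 redo_depth=1
After op 3 (type): buf='cat' undo_depth=1 redo_depth=0
After op 4 (delete): buf='(empty)' undo_depth=2 redo_depth=0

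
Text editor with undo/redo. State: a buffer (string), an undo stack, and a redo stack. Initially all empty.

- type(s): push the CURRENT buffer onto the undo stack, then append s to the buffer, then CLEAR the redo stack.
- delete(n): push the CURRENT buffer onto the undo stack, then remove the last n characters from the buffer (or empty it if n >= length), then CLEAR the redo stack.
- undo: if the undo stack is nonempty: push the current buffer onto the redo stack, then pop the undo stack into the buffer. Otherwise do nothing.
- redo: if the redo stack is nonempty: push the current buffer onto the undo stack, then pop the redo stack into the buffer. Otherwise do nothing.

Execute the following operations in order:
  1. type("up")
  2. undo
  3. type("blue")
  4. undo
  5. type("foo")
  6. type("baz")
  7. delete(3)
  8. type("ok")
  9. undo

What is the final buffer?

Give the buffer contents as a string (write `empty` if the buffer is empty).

After op 1 (type): buf='up' undo_depth=1 redo_depth=0
After op 2 (undo): buf='(empty)' undo_depth=0 redo_depth=1
After op 3 (type): buf='blue' undo_depth=1 redo_depth=0
After op 4 (undo): buf='(empty)' undo_depth=0 redo_depth=1
After op 5 (type): buf='foo' undo_depth=1 redo_depth=0
After op 6 (type): buf='foobaz' undo_depth=2 redo_depth=0
After op 7 (delete): buf='foo' undo_depth=3 redo_depth=0
After op 8 (type): buf='foook' undo_depth=4 redo_depth=0
After op 9 (undo): buf='foo' undo_depth=3 redo_depth=1

Answer: foo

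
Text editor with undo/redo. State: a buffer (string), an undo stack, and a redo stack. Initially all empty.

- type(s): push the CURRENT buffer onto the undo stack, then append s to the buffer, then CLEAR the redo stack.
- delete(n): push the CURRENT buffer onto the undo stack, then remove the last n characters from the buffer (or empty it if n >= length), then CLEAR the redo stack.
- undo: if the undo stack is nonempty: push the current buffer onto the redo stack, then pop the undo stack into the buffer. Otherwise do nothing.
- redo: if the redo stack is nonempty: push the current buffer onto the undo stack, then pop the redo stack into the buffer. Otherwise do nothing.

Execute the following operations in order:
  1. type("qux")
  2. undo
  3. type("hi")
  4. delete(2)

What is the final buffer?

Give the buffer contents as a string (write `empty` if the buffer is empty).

Answer: empty

Derivation:
After op 1 (type): buf='qux' undo_depth=1 redo_depth=0
After op 2 (undo): buf='(empty)' undo_depth=0 redo_depth=1
After op 3 (type): buf='hi' undo_depth=1 redo_depth=0
After op 4 (delete): buf='(empty)' undo_depth=2 redo_depth=0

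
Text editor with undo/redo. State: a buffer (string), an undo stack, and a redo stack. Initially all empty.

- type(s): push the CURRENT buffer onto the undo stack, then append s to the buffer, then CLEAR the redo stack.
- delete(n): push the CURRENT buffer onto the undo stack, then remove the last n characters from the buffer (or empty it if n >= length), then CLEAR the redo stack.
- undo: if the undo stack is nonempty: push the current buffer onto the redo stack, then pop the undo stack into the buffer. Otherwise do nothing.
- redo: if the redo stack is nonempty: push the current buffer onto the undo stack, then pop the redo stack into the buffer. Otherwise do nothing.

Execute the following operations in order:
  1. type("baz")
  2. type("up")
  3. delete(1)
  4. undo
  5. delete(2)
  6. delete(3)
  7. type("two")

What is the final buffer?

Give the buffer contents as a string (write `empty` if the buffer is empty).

After op 1 (type): buf='baz' undo_depth=1 redo_depth=0
After op 2 (type): buf='bazup' undo_depth=2 redo_depth=0
After op 3 (delete): buf='bazu' undo_depth=3 redo_depth=0
After op 4 (undo): buf='bazup' undo_depth=2 redo_depth=1
After op 5 (delete): buf='baz' undo_depth=3 redo_depth=0
After op 6 (delete): buf='(empty)' undo_depth=4 redo_depth=0
After op 7 (type): buf='two' undo_depth=5 redo_depth=0

Answer: two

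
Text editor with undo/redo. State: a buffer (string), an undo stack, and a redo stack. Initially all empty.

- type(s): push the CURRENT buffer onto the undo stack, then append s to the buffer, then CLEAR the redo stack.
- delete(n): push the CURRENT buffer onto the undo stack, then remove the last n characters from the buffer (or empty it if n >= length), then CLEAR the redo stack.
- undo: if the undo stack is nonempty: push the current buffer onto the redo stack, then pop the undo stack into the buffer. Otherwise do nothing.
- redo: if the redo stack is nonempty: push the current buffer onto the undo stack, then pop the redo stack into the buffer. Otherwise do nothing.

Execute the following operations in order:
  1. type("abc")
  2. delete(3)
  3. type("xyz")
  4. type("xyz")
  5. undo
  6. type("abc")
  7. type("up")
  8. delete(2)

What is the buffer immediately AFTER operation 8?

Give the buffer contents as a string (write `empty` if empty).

After op 1 (type): buf='abc' undo_depth=1 redo_depth=0
After op 2 (delete): buf='(empty)' undo_depth=2 redo_depth=0
After op 3 (type): buf='xyz' undo_depth=3 redo_depth=0
After op 4 (type): buf='xyzxyz' undo_depth=4 redo_depth=0
After op 5 (undo): buf='xyz' undo_depth=3 redo_depth=1
After op 6 (type): buf='xyzabc' undo_depth=4 redo_depth=0
After op 7 (type): buf='xyzabcup' undo_depth=5 redo_depth=0
After op 8 (delete): buf='xyzabc' undo_depth=6 redo_depth=0

Answer: xyzabc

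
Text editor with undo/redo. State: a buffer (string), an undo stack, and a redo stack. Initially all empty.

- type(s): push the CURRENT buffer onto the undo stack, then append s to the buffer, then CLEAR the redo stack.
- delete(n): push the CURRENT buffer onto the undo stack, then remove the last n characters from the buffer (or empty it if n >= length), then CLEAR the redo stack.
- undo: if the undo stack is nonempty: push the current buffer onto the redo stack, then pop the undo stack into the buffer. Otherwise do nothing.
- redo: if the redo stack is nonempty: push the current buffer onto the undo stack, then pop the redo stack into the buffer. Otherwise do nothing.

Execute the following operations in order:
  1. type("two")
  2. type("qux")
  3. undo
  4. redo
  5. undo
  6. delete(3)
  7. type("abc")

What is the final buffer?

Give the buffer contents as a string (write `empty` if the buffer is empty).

After op 1 (type): buf='two' undo_depth=1 redo_depth=0
After op 2 (type): buf='twoqux' undo_depth=2 redo_depth=0
After op 3 (undo): buf='two' undo_depth=1 redo_depth=1
After op 4 (redo): buf='twoqux' undo_depth=2 redo_depth=0
After op 5 (undo): buf='two' undo_depth=1 redo_depth=1
After op 6 (delete): buf='(empty)' undo_depth=2 redo_depth=0
After op 7 (type): buf='abc' undo_depth=3 redo_depth=0

Answer: abc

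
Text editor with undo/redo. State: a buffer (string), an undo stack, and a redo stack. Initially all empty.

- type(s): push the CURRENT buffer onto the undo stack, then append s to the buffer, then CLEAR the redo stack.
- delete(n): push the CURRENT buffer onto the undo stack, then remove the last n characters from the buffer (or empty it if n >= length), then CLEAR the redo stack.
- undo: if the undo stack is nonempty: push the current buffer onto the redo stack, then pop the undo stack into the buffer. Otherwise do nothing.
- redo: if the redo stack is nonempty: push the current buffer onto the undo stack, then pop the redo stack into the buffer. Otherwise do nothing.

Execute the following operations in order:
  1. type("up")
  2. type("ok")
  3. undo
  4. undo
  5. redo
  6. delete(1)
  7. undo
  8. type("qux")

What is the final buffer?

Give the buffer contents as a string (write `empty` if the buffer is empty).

Answer: upqux

Derivation:
After op 1 (type): buf='up' undo_depth=1 redo_depth=0
After op 2 (type): buf='upok' undo_depth=2 redo_depth=0
After op 3 (undo): buf='up' undo_depth=1 redo_depth=1
After op 4 (undo): buf='(empty)' undo_depth=0 redo_depth=2
After op 5 (redo): buf='up' undo_depth=1 redo_depth=1
After op 6 (delete): buf='u' undo_depth=2 redo_depth=0
After op 7 (undo): buf='up' undo_depth=1 redo_depth=1
After op 8 (type): buf='upqux' undo_depth=2 redo_depth=0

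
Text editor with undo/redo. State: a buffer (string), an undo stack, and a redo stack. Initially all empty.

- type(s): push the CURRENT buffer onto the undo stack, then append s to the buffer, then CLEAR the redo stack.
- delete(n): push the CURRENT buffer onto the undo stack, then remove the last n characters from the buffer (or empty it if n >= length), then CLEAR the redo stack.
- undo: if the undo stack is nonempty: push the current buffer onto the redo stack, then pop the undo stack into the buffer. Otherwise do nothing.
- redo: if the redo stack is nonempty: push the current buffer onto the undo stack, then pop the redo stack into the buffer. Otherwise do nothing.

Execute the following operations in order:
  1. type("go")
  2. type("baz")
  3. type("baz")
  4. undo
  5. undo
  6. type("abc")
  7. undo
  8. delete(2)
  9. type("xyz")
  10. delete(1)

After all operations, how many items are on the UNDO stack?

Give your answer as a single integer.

After op 1 (type): buf='go' undo_depth=1 redo_depth=0
After op 2 (type): buf='gobaz' undo_depth=2 redo_depth=0
After op 3 (type): buf='gobazbaz' undo_depth=3 redo_depth=0
After op 4 (undo): buf='gobaz' undo_depth=2 redo_depth=1
After op 5 (undo): buf='go' undo_depth=1 redo_depth=2
After op 6 (type): buf='goabc' undo_depth=2 redo_depth=0
After op 7 (undo): buf='go' undo_depth=1 redo_depth=1
After op 8 (delete): buf='(empty)' undo_depth=2 redo_depth=0
After op 9 (type): buf='xyz' undo_depth=3 redo_depth=0
After op 10 (delete): buf='xy' undo_depth=4 redo_depth=0

Answer: 4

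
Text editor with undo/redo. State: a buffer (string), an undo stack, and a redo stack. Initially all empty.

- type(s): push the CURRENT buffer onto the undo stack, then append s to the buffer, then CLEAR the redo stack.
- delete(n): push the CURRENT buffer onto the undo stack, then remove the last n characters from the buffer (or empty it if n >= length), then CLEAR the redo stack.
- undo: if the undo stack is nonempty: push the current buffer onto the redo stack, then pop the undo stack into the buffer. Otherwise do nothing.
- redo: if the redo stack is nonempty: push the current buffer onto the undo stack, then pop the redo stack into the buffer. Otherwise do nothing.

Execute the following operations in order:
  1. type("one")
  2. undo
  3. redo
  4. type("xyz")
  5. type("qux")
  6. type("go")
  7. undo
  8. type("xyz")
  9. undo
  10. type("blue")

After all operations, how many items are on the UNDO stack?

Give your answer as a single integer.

After op 1 (type): buf='one' undo_depth=1 redo_depth=0
After op 2 (undo): buf='(empty)' undo_depth=0 redo_depth=1
After op 3 (redo): buf='one' undo_depth=1 redo_depth=0
After op 4 (type): buf='onexyz' undo_depth=2 redo_depth=0
After op 5 (type): buf='onexyzqux' undo_depth=3 redo_depth=0
After op 6 (type): buf='onexyzquxgo' undo_depth=4 redo_depth=0
After op 7 (undo): buf='onexyzqux' undo_depth=3 redo_depth=1
After op 8 (type): buf='onexyzquxxyz' undo_depth=4 redo_depth=0
After op 9 (undo): buf='onexyzqux' undo_depth=3 redo_depth=1
After op 10 (type): buf='onexyzquxblue' undo_depth=4 redo_depth=0

Answer: 4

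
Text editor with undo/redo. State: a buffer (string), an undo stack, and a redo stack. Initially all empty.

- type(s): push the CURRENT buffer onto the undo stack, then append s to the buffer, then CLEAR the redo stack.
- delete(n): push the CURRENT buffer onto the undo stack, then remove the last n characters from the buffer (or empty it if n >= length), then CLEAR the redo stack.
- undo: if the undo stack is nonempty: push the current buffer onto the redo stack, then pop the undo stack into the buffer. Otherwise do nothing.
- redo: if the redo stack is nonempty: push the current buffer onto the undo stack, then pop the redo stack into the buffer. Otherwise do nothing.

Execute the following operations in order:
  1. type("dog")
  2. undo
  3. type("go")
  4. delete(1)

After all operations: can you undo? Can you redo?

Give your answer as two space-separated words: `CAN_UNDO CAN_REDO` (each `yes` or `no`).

Answer: yes no

Derivation:
After op 1 (type): buf='dog' undo_depth=1 redo_depth=0
After op 2 (undo): buf='(empty)' undo_depth=0 redo_depth=1
After op 3 (type): buf='go' undo_depth=1 redo_depth=0
After op 4 (delete): buf='g' undo_depth=2 redo_depth=0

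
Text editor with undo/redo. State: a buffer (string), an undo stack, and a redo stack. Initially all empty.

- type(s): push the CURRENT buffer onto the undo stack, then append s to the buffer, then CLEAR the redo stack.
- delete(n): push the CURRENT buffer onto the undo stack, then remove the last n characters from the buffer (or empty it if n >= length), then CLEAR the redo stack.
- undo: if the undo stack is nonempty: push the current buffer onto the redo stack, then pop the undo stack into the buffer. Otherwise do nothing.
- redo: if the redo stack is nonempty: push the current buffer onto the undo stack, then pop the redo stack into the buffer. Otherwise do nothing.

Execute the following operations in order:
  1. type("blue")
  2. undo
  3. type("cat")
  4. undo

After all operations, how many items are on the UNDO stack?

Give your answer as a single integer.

After op 1 (type): buf='blue' undo_depth=1 redo_depth=0
After op 2 (undo): buf='(empty)' undo_depth=0 redo_depth=1
After op 3 (type): buf='cat' undo_depth=1 redo_depth=0
After op 4 (undo): buf='(empty)' undo_depth=0 redo_depth=1

Answer: 0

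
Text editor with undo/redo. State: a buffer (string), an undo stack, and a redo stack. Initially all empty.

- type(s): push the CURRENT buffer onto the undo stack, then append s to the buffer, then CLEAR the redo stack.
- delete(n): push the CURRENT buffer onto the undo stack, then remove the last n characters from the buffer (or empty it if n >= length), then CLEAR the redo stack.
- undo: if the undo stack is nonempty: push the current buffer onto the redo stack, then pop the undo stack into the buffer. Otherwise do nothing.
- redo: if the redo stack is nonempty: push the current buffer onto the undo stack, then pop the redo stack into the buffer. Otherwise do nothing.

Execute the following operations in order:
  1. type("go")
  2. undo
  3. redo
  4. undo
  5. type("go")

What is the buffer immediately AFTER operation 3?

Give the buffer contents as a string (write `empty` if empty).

Answer: go

Derivation:
After op 1 (type): buf='go' undo_depth=1 redo_depth=0
After op 2 (undo): buf='(empty)' undo_depth=0 redo_depth=1
After op 3 (redo): buf='go' undo_depth=1 redo_depth=0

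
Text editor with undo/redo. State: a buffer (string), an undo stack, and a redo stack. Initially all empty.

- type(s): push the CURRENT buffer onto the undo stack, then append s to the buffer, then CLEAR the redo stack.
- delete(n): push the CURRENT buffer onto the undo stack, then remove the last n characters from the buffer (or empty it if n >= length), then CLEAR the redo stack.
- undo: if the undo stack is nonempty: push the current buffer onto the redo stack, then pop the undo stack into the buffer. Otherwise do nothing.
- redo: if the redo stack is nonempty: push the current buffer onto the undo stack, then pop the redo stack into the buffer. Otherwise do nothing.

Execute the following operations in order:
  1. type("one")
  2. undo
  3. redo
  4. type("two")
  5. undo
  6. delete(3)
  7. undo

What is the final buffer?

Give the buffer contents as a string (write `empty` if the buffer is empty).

Answer: one

Derivation:
After op 1 (type): buf='one' undo_depth=1 redo_depth=0
After op 2 (undo): buf='(empty)' undo_depth=0 redo_depth=1
After op 3 (redo): buf='one' undo_depth=1 redo_depth=0
After op 4 (type): buf='onetwo' undo_depth=2 redo_depth=0
After op 5 (undo): buf='one' undo_depth=1 redo_depth=1
After op 6 (delete): buf='(empty)' undo_depth=2 redo_depth=0
After op 7 (undo): buf='one' undo_depth=1 redo_depth=1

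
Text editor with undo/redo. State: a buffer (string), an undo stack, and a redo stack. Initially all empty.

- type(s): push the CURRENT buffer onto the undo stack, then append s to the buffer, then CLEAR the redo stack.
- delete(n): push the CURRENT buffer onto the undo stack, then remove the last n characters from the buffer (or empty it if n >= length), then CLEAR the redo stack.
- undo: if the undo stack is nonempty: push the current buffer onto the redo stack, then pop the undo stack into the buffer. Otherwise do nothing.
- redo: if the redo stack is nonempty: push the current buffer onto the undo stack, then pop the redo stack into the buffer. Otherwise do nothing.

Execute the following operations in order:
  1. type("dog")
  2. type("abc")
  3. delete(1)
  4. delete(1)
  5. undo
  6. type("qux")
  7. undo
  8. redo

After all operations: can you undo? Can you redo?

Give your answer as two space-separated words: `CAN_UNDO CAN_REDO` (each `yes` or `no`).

Answer: yes no

Derivation:
After op 1 (type): buf='dog' undo_depth=1 redo_depth=0
After op 2 (type): buf='dogabc' undo_depth=2 redo_depth=0
After op 3 (delete): buf='dogab' undo_depth=3 redo_depth=0
After op 4 (delete): buf='doga' undo_depth=4 redo_depth=0
After op 5 (undo): buf='dogab' undo_depth=3 redo_depth=1
After op 6 (type): buf='dogabqux' undo_depth=4 redo_depth=0
After op 7 (undo): buf='dogab' undo_depth=3 redo_depth=1
After op 8 (redo): buf='dogabqux' undo_depth=4 redo_depth=0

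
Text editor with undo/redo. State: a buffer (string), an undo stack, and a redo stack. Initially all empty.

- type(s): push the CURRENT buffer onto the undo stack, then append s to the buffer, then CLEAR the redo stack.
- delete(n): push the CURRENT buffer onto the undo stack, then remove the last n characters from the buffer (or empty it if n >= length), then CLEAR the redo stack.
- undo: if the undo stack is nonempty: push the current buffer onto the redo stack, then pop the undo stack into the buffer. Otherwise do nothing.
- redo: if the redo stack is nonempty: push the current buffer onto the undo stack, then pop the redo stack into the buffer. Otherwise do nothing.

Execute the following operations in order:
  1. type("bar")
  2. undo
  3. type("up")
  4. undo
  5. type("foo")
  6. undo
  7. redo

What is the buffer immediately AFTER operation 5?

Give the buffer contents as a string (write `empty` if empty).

Answer: foo

Derivation:
After op 1 (type): buf='bar' undo_depth=1 redo_depth=0
After op 2 (undo): buf='(empty)' undo_depth=0 redo_depth=1
After op 3 (type): buf='up' undo_depth=1 redo_depth=0
After op 4 (undo): buf='(empty)' undo_depth=0 redo_depth=1
After op 5 (type): buf='foo' undo_depth=1 redo_depth=0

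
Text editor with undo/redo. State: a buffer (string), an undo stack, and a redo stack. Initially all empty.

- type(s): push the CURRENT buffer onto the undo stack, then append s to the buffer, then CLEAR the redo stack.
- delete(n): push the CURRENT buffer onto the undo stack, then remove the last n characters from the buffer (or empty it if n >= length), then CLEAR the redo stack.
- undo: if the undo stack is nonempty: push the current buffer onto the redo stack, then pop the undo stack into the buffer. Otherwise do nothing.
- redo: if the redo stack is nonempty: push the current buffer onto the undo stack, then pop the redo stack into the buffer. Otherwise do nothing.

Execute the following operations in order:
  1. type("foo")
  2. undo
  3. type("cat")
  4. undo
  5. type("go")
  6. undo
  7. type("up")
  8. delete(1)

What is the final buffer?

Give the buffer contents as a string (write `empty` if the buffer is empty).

Answer: u

Derivation:
After op 1 (type): buf='foo' undo_depth=1 redo_depth=0
After op 2 (undo): buf='(empty)' undo_depth=0 redo_depth=1
After op 3 (type): buf='cat' undo_depth=1 redo_depth=0
After op 4 (undo): buf='(empty)' undo_depth=0 redo_depth=1
After op 5 (type): buf='go' undo_depth=1 redo_depth=0
After op 6 (undo): buf='(empty)' undo_depth=0 redo_depth=1
After op 7 (type): buf='up' undo_depth=1 redo_depth=0
After op 8 (delete): buf='u' undo_depth=2 redo_depth=0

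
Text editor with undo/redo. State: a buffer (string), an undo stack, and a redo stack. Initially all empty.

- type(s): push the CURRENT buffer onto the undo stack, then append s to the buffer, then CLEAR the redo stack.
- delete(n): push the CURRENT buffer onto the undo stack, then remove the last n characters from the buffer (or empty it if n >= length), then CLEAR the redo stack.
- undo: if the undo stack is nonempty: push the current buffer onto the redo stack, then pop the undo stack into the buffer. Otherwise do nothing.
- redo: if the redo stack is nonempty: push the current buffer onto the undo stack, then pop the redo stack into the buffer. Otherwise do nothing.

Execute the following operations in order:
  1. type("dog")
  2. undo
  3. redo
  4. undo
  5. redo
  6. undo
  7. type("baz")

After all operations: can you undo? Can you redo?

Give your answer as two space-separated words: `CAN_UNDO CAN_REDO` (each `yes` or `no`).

Answer: yes no

Derivation:
After op 1 (type): buf='dog' undo_depth=1 redo_depth=0
After op 2 (undo): buf='(empty)' undo_depth=0 redo_depth=1
After op 3 (redo): buf='dog' undo_depth=1 redo_depth=0
After op 4 (undo): buf='(empty)' undo_depth=0 redo_depth=1
After op 5 (redo): buf='dog' undo_depth=1 redo_depth=0
After op 6 (undo): buf='(empty)' undo_depth=0 redo_depth=1
After op 7 (type): buf='baz' undo_depth=1 redo_depth=0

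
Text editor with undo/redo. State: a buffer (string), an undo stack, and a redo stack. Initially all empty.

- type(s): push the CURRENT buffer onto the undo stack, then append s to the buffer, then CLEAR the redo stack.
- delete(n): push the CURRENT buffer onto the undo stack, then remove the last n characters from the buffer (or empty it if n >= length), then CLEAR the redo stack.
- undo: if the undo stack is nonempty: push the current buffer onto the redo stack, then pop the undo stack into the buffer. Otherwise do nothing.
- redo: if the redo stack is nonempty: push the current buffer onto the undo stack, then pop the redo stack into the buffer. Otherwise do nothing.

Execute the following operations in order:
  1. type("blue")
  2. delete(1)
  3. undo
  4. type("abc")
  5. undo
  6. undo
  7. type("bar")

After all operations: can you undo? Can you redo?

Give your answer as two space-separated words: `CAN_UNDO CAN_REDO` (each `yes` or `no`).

Answer: yes no

Derivation:
After op 1 (type): buf='blue' undo_depth=1 redo_depth=0
After op 2 (delete): buf='blu' undo_depth=2 redo_depth=0
After op 3 (undo): buf='blue' undo_depth=1 redo_depth=1
After op 4 (type): buf='blueabc' undo_depth=2 redo_depth=0
After op 5 (undo): buf='blue' undo_depth=1 redo_depth=1
After op 6 (undo): buf='(empty)' undo_depth=0 redo_depth=2
After op 7 (type): buf='bar' undo_depth=1 redo_depth=0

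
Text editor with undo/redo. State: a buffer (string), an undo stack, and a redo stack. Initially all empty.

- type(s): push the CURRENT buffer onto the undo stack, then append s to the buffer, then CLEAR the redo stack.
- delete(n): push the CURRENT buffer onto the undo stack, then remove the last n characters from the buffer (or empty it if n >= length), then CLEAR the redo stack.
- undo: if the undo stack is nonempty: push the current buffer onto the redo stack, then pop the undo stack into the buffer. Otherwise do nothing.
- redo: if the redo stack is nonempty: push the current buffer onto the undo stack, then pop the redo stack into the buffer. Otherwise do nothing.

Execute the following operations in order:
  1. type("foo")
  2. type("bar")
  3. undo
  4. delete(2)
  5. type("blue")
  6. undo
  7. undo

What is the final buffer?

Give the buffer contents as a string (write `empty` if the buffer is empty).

Answer: foo

Derivation:
After op 1 (type): buf='foo' undo_depth=1 redo_depth=0
After op 2 (type): buf='foobar' undo_depth=2 redo_depth=0
After op 3 (undo): buf='foo' undo_depth=1 redo_depth=1
After op 4 (delete): buf='f' undo_depth=2 redo_depth=0
After op 5 (type): buf='fblue' undo_depth=3 redo_depth=0
After op 6 (undo): buf='f' undo_depth=2 redo_depth=1
After op 7 (undo): buf='foo' undo_depth=1 redo_depth=2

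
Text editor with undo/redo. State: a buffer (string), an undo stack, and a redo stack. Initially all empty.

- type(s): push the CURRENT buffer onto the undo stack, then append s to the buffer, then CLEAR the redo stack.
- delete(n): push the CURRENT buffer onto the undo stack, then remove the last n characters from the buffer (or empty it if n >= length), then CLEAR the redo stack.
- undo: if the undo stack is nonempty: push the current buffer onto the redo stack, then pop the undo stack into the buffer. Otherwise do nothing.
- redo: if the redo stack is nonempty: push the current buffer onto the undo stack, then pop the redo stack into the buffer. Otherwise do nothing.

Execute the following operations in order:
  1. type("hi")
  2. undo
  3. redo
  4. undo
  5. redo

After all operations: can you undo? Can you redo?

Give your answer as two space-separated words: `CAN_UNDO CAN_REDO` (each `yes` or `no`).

After op 1 (type): buf='hi' undo_depth=1 redo_depth=0
After op 2 (undo): buf='(empty)' undo_depth=0 redo_depth=1
After op 3 (redo): buf='hi' undo_depth=1 redo_depth=0
After op 4 (undo): buf='(empty)' undo_depth=0 redo_depth=1
After op 5 (redo): buf='hi' undo_depth=1 redo_depth=0

Answer: yes no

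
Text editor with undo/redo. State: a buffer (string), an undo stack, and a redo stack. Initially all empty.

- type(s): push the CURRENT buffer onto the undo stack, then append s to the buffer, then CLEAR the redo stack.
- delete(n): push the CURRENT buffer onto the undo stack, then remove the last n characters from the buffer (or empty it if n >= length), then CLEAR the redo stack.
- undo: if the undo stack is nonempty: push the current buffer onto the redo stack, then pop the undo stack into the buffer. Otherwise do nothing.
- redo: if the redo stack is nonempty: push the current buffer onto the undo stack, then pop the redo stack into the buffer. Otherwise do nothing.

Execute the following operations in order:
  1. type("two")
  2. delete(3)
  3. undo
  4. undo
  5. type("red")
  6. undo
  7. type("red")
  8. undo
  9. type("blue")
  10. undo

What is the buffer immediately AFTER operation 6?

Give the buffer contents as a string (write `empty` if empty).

After op 1 (type): buf='two' undo_depth=1 redo_depth=0
After op 2 (delete): buf='(empty)' undo_depth=2 redo_depth=0
After op 3 (undo): buf='two' undo_depth=1 redo_depth=1
After op 4 (undo): buf='(empty)' undo_depth=0 redo_depth=2
After op 5 (type): buf='red' undo_depth=1 redo_depth=0
After op 6 (undo): buf='(empty)' undo_depth=0 redo_depth=1

Answer: empty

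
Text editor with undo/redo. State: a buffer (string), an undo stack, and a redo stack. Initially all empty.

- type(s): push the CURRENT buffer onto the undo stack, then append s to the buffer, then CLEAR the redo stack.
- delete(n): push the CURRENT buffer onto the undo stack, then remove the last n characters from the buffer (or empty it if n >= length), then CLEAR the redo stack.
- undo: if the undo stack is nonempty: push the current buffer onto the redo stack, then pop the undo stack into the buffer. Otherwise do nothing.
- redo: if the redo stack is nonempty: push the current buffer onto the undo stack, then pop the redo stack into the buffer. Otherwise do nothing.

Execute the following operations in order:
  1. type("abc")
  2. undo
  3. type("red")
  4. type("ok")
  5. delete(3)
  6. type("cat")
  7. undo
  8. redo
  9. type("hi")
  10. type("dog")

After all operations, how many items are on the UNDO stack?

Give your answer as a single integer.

After op 1 (type): buf='abc' undo_depth=1 redo_depth=0
After op 2 (undo): buf='(empty)' undo_depth=0 redo_depth=1
After op 3 (type): buf='red' undo_depth=1 redo_depth=0
After op 4 (type): buf='redok' undo_depth=2 redo_depth=0
After op 5 (delete): buf='re' undo_depth=3 redo_depth=0
After op 6 (type): buf='recat' undo_depth=4 redo_depth=0
After op 7 (undo): buf='re' undo_depth=3 redo_depth=1
After op 8 (redo): buf='recat' undo_depth=4 redo_depth=0
After op 9 (type): buf='recathi' undo_depth=5 redo_depth=0
After op 10 (type): buf='recathidog' undo_depth=6 redo_depth=0

Answer: 6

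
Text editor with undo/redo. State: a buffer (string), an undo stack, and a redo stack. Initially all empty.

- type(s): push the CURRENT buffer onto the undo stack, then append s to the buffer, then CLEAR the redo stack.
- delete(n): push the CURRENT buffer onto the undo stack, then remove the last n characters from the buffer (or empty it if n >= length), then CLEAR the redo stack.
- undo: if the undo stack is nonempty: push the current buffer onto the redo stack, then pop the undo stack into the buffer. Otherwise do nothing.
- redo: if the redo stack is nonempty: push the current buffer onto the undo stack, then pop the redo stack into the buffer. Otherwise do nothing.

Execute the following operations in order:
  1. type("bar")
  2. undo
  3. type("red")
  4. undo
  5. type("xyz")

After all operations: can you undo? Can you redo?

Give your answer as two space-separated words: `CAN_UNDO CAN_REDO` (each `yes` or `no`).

Answer: yes no

Derivation:
After op 1 (type): buf='bar' undo_depth=1 redo_depth=0
After op 2 (undo): buf='(empty)' undo_depth=0 redo_depth=1
After op 3 (type): buf='red' undo_depth=1 redo_depth=0
After op 4 (undo): buf='(empty)' undo_depth=0 redo_depth=1
After op 5 (type): buf='xyz' undo_depth=1 redo_depth=0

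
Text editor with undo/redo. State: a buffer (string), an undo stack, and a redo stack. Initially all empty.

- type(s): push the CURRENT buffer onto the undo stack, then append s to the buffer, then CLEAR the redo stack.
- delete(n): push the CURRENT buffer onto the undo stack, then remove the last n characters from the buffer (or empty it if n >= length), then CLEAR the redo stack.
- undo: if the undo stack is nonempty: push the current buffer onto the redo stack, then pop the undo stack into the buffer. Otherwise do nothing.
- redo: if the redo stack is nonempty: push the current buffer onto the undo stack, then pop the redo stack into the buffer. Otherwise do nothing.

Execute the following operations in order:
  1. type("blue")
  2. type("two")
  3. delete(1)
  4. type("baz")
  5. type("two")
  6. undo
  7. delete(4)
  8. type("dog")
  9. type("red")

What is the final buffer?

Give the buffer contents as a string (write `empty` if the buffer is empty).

Answer: bluetdogred

Derivation:
After op 1 (type): buf='blue' undo_depth=1 redo_depth=0
After op 2 (type): buf='bluetwo' undo_depth=2 redo_depth=0
After op 3 (delete): buf='bluetw' undo_depth=3 redo_depth=0
After op 4 (type): buf='bluetwbaz' undo_depth=4 redo_depth=0
After op 5 (type): buf='bluetwbaztwo' undo_depth=5 redo_depth=0
After op 6 (undo): buf='bluetwbaz' undo_depth=4 redo_depth=1
After op 7 (delete): buf='bluet' undo_depth=5 redo_depth=0
After op 8 (type): buf='bluetdog' undo_depth=6 redo_depth=0
After op 9 (type): buf='bluetdogred' undo_depth=7 redo_depth=0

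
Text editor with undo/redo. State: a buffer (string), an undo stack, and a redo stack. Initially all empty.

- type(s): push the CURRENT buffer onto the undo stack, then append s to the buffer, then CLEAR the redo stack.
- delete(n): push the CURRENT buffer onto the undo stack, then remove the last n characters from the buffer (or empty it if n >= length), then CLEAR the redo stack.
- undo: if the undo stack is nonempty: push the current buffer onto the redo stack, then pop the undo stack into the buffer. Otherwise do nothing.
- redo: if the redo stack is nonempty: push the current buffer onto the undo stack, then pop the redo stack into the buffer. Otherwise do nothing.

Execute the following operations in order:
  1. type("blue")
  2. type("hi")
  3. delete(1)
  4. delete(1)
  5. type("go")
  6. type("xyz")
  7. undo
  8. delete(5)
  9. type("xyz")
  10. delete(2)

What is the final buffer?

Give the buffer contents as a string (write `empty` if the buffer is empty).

After op 1 (type): buf='blue' undo_depth=1 redo_depth=0
After op 2 (type): buf='bluehi' undo_depth=2 redo_depth=0
After op 3 (delete): buf='blueh' undo_depth=3 redo_depth=0
After op 4 (delete): buf='blue' undo_depth=4 redo_depth=0
After op 5 (type): buf='bluego' undo_depth=5 redo_depth=0
After op 6 (type): buf='bluegoxyz' undo_depth=6 redo_depth=0
After op 7 (undo): buf='bluego' undo_depth=5 redo_depth=1
After op 8 (delete): buf='b' undo_depth=6 redo_depth=0
After op 9 (type): buf='bxyz' undo_depth=7 redo_depth=0
After op 10 (delete): buf='bx' undo_depth=8 redo_depth=0

Answer: bx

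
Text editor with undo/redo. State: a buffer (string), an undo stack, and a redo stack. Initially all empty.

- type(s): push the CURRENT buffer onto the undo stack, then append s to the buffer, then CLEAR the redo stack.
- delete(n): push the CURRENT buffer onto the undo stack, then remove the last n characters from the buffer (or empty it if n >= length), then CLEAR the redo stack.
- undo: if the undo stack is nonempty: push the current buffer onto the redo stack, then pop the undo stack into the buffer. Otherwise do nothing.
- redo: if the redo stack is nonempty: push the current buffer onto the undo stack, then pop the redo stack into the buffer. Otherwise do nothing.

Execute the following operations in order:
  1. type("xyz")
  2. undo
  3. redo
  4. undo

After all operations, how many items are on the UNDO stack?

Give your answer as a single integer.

After op 1 (type): buf='xyz' undo_depth=1 redo_depth=0
After op 2 (undo): buf='(empty)' undo_depth=0 redo_depth=1
After op 3 (redo): buf='xyz' undo_depth=1 redo_depth=0
After op 4 (undo): buf='(empty)' undo_depth=0 redo_depth=1

Answer: 0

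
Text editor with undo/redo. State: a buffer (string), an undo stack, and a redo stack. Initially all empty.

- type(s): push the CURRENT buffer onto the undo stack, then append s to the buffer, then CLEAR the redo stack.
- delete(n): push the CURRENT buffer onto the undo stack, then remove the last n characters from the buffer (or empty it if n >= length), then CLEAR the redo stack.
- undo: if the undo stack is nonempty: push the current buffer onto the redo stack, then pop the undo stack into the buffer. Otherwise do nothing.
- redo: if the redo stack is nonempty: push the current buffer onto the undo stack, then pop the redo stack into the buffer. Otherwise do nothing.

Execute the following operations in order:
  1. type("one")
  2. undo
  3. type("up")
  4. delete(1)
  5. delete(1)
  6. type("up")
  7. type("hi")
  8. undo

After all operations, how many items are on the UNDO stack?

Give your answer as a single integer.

Answer: 4

Derivation:
After op 1 (type): buf='one' undo_depth=1 redo_depth=0
After op 2 (undo): buf='(empty)' undo_depth=0 redo_depth=1
After op 3 (type): buf='up' undo_depth=1 redo_depth=0
After op 4 (delete): buf='u' undo_depth=2 redo_depth=0
After op 5 (delete): buf='(empty)' undo_depth=3 redo_depth=0
After op 6 (type): buf='up' undo_depth=4 redo_depth=0
After op 7 (type): buf='uphi' undo_depth=5 redo_depth=0
After op 8 (undo): buf='up' undo_depth=4 redo_depth=1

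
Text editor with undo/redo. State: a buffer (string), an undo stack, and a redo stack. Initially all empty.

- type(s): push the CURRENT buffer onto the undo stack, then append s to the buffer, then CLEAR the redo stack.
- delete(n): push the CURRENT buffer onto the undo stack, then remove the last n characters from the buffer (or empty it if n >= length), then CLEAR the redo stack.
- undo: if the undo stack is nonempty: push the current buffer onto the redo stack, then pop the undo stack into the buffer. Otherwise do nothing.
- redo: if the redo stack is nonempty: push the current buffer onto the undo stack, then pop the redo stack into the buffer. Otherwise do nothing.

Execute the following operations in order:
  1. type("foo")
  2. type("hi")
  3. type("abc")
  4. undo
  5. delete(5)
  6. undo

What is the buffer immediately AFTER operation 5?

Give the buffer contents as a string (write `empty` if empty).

After op 1 (type): buf='foo' undo_depth=1 redo_depth=0
After op 2 (type): buf='foohi' undo_depth=2 redo_depth=0
After op 3 (type): buf='foohiabc' undo_depth=3 redo_depth=0
After op 4 (undo): buf='foohi' undo_depth=2 redo_depth=1
After op 5 (delete): buf='(empty)' undo_depth=3 redo_depth=0

Answer: empty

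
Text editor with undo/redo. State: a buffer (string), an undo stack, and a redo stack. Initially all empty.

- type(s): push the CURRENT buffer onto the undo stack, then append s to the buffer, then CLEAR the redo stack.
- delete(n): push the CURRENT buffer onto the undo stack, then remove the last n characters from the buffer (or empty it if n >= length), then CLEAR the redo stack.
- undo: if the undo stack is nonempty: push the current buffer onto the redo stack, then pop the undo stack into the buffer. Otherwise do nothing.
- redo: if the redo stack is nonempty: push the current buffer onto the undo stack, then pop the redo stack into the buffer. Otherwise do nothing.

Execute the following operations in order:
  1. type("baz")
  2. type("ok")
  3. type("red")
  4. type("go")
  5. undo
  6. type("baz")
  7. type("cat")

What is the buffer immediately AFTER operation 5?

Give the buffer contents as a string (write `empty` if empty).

Answer: bazokred

Derivation:
After op 1 (type): buf='baz' undo_depth=1 redo_depth=0
After op 2 (type): buf='bazok' undo_depth=2 redo_depth=0
After op 3 (type): buf='bazokred' undo_depth=3 redo_depth=0
After op 4 (type): buf='bazokredgo' undo_depth=4 redo_depth=0
After op 5 (undo): buf='bazokred' undo_depth=3 redo_depth=1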